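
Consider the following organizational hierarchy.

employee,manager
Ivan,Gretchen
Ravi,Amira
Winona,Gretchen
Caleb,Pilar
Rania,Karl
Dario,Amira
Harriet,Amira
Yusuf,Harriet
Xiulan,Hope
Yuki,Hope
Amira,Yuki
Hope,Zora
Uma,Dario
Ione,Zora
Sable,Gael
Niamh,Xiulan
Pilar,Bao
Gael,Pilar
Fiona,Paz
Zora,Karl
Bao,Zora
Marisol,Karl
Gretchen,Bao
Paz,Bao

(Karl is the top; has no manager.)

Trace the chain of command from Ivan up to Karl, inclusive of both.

Ivan reports to Gretchen. Gretchen reports to Bao. Bao reports to Zora. Zora reports to Karl. Karl is at the top.

Ivan -> Gretchen -> Bao -> Zora -> Karl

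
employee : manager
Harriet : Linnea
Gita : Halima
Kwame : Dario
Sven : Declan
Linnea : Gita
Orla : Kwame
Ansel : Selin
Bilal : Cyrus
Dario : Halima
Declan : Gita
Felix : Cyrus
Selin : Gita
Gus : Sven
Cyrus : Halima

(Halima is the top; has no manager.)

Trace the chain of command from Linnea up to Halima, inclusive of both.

Linnea -> Gita -> Halima

Linnea reports to Gita. Gita reports to Halima. Halima is at the top.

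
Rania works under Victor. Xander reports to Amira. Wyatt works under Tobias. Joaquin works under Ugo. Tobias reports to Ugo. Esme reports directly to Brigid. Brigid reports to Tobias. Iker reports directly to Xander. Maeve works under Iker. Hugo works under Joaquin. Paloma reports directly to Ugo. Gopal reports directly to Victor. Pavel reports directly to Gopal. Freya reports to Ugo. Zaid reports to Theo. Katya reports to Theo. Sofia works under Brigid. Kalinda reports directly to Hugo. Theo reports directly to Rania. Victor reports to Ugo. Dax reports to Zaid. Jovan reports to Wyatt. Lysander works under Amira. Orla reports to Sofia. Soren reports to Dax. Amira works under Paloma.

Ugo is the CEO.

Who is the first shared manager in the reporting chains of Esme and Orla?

Esme's chain of managers is Brigid, Tobias, Ugo. Orla's chain of managers is Sofia, Brigid, Tobias, Ugo. The first manager that appears in both chains is Brigid.

Brigid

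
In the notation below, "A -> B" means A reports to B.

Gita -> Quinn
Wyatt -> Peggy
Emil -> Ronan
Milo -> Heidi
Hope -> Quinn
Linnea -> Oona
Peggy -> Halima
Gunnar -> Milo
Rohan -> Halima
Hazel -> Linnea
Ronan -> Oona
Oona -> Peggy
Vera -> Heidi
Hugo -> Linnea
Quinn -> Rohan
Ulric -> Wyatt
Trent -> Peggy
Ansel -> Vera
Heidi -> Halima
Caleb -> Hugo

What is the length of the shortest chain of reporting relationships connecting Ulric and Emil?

5

Ulric is 2 levels below Peggy, and Emil is 3 levels below Peggy (their lowest common manager). The shortest path runs up from Ulric to Peggy and back down to Emil: 2 + 3 = 5 links.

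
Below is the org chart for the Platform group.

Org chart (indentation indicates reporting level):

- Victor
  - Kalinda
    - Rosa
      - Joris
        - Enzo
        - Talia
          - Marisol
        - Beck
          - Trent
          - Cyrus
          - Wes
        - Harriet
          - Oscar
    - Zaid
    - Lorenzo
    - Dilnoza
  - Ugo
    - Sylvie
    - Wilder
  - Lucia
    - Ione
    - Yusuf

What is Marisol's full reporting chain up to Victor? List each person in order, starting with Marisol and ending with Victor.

Marisol -> Talia -> Joris -> Rosa -> Kalinda -> Victor

Marisol reports to Talia. Talia reports to Joris. Joris reports to Rosa. Rosa reports to Kalinda. Kalinda reports to Victor. Victor is at the top.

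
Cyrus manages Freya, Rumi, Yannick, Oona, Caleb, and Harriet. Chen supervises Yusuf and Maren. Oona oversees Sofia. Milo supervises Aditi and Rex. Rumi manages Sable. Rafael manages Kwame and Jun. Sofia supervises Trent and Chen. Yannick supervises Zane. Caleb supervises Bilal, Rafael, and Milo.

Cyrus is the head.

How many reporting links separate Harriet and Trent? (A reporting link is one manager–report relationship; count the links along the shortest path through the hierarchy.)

4

Harriet is 1 level below Cyrus, and Trent is 3 levels below Cyrus (their lowest common manager). The shortest path runs up from Harriet to Cyrus and back down to Trent: 1 + 3 = 4 links.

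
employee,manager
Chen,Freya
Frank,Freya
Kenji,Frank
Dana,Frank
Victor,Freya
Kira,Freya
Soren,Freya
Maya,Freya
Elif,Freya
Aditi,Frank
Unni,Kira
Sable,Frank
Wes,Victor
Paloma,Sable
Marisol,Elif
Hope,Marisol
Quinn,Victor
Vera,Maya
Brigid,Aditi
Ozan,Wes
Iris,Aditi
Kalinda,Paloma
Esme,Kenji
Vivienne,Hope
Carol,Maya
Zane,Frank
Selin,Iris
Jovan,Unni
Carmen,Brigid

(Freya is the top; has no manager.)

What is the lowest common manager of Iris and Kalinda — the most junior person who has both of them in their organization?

Frank

Iris's chain of managers is Aditi, Frank, Freya. Kalinda's chain of managers is Paloma, Sable, Frank, Freya. The first manager that appears in both chains is Frank.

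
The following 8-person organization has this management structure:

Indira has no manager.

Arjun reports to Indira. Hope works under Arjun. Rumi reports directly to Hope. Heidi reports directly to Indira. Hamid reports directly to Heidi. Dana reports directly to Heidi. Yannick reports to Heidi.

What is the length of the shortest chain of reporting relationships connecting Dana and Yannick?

Dana is 1 level below Heidi, and Yannick is 1 level below Heidi (their lowest common manager). The shortest path runs up from Dana to Heidi and back down to Yannick: 1 + 1 = 2 links.

2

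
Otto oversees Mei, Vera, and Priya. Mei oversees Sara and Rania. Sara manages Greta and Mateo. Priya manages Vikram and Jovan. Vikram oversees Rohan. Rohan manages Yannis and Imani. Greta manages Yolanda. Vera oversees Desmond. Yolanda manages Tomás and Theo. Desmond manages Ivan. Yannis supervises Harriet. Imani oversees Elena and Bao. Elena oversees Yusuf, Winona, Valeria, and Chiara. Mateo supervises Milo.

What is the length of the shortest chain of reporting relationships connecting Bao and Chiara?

3

Bao is 1 level below Imani, and Chiara is 2 levels below Imani (their lowest common manager). The shortest path runs up from Bao to Imani and back down to Chiara: 1 + 2 = 3 links.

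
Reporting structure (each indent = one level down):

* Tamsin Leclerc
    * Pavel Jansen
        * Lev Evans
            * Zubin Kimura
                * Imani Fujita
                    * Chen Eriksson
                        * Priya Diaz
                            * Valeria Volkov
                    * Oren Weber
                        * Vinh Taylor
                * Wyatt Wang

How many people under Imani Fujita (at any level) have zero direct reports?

The people in Imani Fujita's organization with no one reporting to them are Vinh Taylor, Valeria Volkov. That is 2.

2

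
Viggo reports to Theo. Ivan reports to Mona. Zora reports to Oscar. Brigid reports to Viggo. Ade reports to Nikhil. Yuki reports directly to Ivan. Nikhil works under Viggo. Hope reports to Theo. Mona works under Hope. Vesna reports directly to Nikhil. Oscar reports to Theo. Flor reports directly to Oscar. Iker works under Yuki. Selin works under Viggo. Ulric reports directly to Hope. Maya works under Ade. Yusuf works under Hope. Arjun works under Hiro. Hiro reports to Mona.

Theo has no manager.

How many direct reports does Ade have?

1

Ade directly manages Maya. That is 1 direct report.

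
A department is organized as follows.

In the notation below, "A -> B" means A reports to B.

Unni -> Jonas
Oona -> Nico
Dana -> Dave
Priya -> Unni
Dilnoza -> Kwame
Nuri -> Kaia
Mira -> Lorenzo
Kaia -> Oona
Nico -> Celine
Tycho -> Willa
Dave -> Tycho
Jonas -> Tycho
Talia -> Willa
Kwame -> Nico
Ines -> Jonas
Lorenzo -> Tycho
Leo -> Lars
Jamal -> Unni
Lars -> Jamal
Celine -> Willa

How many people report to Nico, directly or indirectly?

5

Nico directly manages Kwame, Oona. Under Kwame: Dilnoza (1). Under Oona: Kaia, Nuri (2). So Nico's organization is 2 direct reports plus everyone under them: 2 + 3 = 5.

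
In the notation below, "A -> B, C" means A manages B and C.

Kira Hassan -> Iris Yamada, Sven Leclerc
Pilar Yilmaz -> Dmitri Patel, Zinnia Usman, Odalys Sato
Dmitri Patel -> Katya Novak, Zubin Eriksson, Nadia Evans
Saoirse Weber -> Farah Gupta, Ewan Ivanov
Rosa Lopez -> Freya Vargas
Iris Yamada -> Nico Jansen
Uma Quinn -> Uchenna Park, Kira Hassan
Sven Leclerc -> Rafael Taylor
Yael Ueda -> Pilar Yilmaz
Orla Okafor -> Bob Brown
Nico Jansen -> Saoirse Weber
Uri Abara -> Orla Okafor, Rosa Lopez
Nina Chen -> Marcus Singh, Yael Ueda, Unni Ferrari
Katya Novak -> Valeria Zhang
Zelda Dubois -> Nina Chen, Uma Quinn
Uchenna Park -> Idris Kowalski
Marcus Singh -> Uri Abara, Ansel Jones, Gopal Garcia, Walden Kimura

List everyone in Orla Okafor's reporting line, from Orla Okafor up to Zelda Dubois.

Orla Okafor reports to Uri Abara. Uri Abara reports to Marcus Singh. Marcus Singh reports to Nina Chen. Nina Chen reports to Zelda Dubois. Zelda Dubois is at the top.

Orla Okafor -> Uri Abara -> Marcus Singh -> Nina Chen -> Zelda Dubois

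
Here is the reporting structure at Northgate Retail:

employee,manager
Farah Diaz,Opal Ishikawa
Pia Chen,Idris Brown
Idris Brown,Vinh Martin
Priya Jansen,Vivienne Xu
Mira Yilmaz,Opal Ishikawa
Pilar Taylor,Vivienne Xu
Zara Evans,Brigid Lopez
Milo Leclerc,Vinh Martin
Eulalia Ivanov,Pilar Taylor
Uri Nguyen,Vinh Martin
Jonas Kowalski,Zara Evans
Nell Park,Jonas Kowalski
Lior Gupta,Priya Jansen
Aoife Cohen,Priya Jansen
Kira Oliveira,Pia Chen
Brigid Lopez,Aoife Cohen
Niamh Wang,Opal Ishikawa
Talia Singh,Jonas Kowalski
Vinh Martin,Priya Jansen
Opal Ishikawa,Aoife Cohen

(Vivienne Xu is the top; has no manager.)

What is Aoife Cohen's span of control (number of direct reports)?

Aoife Cohen directly manages Brigid Lopez, Opal Ishikawa. That is 2 direct reports.

2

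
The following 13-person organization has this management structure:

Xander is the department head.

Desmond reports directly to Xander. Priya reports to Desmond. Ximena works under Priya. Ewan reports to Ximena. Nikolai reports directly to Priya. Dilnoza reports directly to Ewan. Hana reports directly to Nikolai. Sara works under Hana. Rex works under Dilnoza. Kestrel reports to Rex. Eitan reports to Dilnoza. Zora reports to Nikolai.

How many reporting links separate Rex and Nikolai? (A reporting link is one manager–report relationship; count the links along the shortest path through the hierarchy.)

5

Rex is 4 levels below Priya, and Nikolai is 1 level below Priya (their lowest common manager). The shortest path runs up from Rex to Priya and back down to Nikolai: 4 + 1 = 5 links.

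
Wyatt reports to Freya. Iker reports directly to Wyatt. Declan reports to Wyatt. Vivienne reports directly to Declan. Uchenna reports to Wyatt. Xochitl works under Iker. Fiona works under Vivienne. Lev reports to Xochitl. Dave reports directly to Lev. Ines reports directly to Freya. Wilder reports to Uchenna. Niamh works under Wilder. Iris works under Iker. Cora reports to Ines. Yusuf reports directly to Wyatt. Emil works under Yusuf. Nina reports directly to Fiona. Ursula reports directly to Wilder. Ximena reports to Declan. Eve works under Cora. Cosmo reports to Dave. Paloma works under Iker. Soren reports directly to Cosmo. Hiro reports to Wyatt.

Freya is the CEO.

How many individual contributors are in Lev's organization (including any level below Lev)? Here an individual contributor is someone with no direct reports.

The only person in Lev's organization with no one reporting to them is Soren. That is 1.

1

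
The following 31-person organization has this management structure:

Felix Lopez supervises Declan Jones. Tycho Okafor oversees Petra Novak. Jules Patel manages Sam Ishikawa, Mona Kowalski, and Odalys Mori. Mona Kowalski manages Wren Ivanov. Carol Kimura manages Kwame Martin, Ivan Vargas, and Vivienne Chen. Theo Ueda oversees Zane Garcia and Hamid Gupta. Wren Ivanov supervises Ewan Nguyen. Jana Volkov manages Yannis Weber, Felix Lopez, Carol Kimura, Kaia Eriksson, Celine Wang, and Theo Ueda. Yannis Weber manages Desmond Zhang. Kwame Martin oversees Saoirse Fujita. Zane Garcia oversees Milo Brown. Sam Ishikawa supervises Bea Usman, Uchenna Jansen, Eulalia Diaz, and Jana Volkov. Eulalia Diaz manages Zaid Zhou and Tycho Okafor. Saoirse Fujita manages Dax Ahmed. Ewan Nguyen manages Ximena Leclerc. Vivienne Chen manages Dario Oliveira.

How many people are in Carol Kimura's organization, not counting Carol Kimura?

6

Carol Kimura directly manages Kwame Martin, Vivienne Chen, Ivan Vargas. Under Kwame Martin: Saoirse Fujita, Dax Ahmed (2). Under Vivienne Chen: Dario Oliveira (1). Ivan Vargas has no reports. So Carol Kimura's organization is 3 direct reports plus everyone under them: 3 + 2 + 1 = 6.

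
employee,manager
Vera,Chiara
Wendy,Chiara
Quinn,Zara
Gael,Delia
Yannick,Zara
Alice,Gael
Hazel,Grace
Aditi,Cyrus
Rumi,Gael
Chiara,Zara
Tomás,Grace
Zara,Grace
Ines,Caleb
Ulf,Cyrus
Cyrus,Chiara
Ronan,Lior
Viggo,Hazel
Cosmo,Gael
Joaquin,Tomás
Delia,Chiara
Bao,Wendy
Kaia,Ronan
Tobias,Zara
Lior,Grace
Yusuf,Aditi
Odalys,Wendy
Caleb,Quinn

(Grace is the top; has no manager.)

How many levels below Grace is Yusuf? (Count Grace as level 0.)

5

Chain from Yusuf up to Grace: Yusuf → Aditi → Cyrus → Chiara → Zara → Grace. That is 5 steps up, so Yusuf is 5 levels below Grace.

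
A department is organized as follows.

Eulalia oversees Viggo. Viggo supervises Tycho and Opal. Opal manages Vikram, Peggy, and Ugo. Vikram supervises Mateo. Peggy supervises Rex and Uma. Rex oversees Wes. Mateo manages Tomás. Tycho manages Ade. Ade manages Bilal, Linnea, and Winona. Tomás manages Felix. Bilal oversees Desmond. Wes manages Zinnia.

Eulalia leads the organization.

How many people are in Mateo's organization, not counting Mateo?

Mateo directly manages Tomás. Under Tomás: Felix (1). That's 2 in total.

2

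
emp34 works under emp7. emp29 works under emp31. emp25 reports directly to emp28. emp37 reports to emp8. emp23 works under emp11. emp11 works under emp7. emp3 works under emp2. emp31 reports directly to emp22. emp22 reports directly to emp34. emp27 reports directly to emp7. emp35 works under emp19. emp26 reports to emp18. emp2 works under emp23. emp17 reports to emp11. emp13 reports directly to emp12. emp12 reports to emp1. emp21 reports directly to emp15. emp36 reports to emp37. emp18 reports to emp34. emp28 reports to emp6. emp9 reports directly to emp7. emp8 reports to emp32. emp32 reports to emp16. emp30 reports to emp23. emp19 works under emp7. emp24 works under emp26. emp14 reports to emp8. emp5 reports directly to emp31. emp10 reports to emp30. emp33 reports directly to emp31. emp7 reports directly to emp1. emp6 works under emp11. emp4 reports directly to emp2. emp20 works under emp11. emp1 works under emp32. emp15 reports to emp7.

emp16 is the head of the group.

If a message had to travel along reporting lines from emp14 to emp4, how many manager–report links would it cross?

emp14 is 2 levels below emp32, and emp4 is 6 levels below emp32 (their lowest common manager). The shortest path runs up from emp14 to emp32 and back down to emp4: 2 + 6 = 8 links.

8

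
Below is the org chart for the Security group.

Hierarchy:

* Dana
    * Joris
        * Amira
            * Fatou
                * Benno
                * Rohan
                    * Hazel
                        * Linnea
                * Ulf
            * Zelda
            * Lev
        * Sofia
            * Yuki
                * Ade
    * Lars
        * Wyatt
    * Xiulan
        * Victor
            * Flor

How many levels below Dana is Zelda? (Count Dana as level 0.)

3

Chain from Zelda up to Dana: Zelda → Amira → Joris → Dana. That is 3 steps up, so Zelda is 3 levels below Dana.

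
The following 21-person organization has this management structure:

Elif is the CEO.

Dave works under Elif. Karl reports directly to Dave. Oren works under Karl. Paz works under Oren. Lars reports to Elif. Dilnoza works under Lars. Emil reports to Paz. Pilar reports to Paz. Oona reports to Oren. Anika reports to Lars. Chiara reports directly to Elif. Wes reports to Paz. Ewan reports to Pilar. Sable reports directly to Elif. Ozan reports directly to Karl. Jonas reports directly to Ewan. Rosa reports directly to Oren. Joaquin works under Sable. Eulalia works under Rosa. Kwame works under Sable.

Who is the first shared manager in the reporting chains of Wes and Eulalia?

Oren

Wes's chain of managers is Paz, Oren, Karl, Dave, Elif. Eulalia's chain of managers is Rosa, Oren, Karl, Dave, Elif. The first manager that appears in both chains is Oren.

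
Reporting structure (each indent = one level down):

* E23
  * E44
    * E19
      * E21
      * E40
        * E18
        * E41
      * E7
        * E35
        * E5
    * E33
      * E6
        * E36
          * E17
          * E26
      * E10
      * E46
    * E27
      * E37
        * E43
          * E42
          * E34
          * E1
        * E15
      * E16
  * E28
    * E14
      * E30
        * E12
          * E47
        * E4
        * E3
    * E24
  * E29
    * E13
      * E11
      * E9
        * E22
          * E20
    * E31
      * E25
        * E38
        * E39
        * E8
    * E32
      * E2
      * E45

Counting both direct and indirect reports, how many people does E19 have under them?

E19 directly manages E21, E40, E7. E21 has no reports. Under E40: E41, E18 (2). Under E7: E5, E35 (2). So E19's organization is 3 direct reports plus everyone under them: 1 + 3 + 3 = 7.

7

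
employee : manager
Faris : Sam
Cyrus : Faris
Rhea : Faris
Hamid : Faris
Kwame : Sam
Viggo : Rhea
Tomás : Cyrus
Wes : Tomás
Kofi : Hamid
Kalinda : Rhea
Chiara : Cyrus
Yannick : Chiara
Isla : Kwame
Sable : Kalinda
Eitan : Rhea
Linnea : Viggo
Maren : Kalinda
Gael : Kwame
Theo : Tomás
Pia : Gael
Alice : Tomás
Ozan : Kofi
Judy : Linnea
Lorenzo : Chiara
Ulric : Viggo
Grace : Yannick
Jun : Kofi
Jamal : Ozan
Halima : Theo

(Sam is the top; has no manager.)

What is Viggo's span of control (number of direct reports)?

2

Viggo directly manages Linnea, Ulric. That is 2 direct reports.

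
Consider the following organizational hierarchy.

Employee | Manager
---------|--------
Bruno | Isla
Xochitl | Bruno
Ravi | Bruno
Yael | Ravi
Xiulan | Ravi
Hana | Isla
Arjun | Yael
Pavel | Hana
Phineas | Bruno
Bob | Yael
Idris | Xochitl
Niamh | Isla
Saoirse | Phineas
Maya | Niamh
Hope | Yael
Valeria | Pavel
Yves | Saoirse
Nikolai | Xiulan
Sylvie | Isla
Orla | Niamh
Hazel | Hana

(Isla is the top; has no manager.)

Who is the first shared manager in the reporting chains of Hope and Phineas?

Bruno

Hope's chain of managers is Yael, Ravi, Bruno, Isla. Phineas's chain of managers is Bruno, Isla. The first manager that appears in both chains is Bruno.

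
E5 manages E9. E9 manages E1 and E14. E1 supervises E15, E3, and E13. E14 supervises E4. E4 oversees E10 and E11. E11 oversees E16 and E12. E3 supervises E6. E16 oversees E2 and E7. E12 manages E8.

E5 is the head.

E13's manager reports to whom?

E9

E13 reports to E1, and E1 reports to E9. So E13's skip-level manager is E9.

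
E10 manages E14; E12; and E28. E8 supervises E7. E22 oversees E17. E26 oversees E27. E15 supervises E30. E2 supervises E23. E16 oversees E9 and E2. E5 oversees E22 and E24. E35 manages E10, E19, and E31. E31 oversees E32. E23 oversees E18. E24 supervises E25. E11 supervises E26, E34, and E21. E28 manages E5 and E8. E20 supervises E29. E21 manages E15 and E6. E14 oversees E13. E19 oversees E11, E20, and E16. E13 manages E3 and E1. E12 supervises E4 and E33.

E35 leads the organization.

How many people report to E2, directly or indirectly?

E2 directly manages E23. Under E23: E18 (1). That's 2 in total.

2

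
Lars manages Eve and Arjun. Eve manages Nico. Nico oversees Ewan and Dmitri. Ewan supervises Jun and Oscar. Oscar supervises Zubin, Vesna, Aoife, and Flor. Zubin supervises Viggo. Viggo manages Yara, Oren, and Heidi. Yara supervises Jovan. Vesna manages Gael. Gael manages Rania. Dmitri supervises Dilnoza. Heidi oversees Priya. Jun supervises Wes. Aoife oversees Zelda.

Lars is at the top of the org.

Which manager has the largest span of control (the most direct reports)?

Oscar

Direct-report counts: Lars has 2; Eve has 1; Nico has 2; Dmitri has 1; Ewan has 2; Jun has 1; Oscar has 4; Aoife has 1; Vesna has 1; Gael has 1; Zubin has 1; Viggo has 3; Heidi has 1; Yara has 1. The largest is 4, held by Oscar.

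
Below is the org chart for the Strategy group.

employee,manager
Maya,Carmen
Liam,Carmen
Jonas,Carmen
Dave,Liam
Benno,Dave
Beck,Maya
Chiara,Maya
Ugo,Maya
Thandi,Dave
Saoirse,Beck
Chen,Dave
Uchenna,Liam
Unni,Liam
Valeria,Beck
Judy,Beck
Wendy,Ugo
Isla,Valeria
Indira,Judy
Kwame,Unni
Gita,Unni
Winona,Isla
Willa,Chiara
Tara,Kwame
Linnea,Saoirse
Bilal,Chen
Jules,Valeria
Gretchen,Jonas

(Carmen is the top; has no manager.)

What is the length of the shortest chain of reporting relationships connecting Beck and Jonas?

3

Beck is 2 levels below Carmen, and Jonas is 1 level below Carmen (their lowest common manager). The shortest path runs up from Beck to Carmen and back down to Jonas: 2 + 1 = 3 links.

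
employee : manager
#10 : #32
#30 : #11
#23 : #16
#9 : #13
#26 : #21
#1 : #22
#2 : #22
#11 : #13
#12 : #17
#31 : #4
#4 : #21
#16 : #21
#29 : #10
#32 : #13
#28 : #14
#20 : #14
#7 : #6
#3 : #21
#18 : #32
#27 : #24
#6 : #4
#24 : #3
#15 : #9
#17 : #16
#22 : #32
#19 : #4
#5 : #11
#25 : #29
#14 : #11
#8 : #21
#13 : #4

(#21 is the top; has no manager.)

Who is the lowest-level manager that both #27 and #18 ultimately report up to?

#27's chain of managers is #24, #3, #21. #18's chain of managers is #32, #13, #4, #21. The first manager that appears in both chains is #21.

#21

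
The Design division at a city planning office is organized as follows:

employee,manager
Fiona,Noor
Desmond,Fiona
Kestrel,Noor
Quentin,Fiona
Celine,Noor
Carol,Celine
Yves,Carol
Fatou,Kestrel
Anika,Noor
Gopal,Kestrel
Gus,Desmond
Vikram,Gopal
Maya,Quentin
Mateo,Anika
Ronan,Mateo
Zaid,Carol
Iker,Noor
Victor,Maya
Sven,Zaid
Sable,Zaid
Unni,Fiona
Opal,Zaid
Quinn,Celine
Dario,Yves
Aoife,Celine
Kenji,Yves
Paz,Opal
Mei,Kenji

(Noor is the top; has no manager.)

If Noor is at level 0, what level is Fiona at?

1

Chain from Fiona up to Noor: Fiona → Noor. That is 1 step up, so Fiona is 1 level below Noor.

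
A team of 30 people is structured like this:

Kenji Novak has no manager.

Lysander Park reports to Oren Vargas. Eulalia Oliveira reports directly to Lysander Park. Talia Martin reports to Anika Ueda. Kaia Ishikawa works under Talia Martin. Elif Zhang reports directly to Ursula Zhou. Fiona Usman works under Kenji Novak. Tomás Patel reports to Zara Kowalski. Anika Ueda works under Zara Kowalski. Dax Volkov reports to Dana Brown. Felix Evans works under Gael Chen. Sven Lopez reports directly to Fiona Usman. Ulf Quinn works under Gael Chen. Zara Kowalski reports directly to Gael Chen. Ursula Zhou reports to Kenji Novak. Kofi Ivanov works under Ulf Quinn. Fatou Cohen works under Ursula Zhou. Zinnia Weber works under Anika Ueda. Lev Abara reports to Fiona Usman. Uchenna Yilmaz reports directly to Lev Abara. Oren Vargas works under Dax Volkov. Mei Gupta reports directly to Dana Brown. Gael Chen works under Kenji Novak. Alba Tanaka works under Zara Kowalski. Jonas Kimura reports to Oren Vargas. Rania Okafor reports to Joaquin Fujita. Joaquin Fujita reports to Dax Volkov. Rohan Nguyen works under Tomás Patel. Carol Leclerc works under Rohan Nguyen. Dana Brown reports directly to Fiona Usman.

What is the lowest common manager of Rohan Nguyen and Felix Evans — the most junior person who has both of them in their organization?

Rohan Nguyen's chain of managers is Tomás Patel, Zara Kowalski, Gael Chen, Kenji Novak. Felix Evans's chain of managers is Gael Chen, Kenji Novak. The first manager that appears in both chains is Gael Chen.

Gael Chen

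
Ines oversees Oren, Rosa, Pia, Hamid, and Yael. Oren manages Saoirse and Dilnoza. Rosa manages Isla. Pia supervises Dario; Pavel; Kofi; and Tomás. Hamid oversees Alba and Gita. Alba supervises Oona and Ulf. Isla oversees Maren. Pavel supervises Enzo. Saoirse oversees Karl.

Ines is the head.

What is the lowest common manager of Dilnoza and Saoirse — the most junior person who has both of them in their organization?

Dilnoza's chain of managers is Oren, Ines. Saoirse's chain of managers is Oren, Ines. The first manager that appears in both chains is Oren.

Oren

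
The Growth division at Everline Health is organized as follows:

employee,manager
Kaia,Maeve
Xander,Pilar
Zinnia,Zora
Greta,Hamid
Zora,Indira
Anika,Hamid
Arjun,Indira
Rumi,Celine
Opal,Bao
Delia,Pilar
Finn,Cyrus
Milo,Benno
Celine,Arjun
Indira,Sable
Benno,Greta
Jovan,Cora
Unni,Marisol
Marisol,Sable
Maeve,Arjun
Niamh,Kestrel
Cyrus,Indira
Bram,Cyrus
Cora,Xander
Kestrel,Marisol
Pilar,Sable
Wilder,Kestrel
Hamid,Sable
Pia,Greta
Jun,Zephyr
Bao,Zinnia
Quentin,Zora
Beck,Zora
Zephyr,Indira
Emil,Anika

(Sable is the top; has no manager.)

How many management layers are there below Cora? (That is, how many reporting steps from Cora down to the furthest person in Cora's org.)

The longest chain under Cora runs Cora → Jovan, which is 1 level below Cora.

1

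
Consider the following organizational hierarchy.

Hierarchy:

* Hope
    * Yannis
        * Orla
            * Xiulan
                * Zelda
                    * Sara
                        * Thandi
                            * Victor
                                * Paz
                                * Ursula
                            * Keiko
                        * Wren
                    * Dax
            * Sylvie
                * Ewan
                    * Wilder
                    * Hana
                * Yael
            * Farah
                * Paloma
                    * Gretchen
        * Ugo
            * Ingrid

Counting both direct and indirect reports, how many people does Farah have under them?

Farah directly manages Paloma. Under Paloma: Gretchen (1). That's 2 in total.

2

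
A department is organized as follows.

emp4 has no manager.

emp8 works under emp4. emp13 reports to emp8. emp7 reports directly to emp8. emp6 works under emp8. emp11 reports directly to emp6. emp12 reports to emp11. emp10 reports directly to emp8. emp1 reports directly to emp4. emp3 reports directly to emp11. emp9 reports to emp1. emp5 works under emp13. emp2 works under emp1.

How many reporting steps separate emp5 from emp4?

3

Chain from emp5 up to emp4: emp5 → emp13 → emp8 → emp4. That is 3 steps up, so emp5 is 3 levels below emp4.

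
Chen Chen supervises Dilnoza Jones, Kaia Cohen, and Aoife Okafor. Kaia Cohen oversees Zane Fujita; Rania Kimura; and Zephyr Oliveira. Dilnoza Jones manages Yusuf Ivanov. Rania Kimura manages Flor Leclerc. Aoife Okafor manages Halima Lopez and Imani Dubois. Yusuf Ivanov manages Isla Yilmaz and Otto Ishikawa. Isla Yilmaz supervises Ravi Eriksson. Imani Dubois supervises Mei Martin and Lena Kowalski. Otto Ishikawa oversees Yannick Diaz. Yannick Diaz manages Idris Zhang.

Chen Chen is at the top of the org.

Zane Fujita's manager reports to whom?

Zane Fujita reports to Kaia Cohen, and Kaia Cohen reports to Chen Chen. So Zane Fujita's skip-level manager is Chen Chen.

Chen Chen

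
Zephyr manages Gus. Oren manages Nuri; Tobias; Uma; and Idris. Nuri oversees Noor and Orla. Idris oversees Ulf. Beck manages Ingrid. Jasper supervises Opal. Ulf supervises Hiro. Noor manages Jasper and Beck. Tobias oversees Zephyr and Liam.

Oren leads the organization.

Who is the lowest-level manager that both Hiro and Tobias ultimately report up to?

Hiro's chain of managers is Ulf, Idris, Oren. Tobias's chain of managers is Oren. The first manager that appears in both chains is Oren.

Oren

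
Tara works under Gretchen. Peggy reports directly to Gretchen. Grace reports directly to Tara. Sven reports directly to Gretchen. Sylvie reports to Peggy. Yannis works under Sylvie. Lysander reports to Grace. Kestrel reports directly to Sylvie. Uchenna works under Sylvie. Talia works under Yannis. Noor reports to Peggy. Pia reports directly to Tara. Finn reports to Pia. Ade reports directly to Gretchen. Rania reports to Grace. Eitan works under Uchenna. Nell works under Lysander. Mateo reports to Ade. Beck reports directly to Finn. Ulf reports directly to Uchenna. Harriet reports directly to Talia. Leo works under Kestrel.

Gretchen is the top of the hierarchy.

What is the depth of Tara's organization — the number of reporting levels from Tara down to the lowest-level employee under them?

3

The longest chain under Tara runs Tara → Pia → Finn → Beck, which is 3 levels below Tara.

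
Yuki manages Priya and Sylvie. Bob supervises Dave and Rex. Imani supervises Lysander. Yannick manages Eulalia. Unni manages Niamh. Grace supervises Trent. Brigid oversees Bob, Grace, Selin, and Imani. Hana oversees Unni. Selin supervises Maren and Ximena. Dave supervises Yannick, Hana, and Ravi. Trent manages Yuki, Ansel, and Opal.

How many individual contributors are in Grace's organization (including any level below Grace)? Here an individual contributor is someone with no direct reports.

4

The people in Grace's organization with no one reporting to them are Ansel, Opal, Sylvie, Priya. That is 4.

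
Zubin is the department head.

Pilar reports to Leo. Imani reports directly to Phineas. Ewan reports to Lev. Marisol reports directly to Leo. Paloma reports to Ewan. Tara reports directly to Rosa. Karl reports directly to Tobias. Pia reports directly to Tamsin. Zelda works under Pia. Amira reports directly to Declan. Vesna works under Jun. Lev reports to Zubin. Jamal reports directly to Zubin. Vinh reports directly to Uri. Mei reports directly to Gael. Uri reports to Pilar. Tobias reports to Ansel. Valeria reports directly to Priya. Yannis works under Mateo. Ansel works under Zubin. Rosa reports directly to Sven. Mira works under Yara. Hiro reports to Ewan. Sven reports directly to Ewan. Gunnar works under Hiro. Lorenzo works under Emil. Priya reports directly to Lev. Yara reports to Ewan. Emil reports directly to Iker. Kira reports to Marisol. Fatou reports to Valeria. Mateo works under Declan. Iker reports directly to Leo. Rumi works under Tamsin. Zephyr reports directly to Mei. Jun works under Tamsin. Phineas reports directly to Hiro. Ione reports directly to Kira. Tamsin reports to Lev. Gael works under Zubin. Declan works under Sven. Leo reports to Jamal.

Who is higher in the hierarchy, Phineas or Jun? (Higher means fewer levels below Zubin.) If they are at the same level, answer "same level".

Jun

Phineas is 4 levels below Zubin; Jun is 3. Jun is higher.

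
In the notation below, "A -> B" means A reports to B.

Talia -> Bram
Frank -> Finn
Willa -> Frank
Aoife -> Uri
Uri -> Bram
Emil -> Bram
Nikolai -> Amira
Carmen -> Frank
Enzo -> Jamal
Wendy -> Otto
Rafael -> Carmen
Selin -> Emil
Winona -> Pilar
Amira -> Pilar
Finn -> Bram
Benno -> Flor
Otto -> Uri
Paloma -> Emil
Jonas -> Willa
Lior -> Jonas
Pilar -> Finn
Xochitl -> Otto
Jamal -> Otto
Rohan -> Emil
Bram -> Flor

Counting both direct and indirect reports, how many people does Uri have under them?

6

Uri directly manages Otto, Aoife. Under Otto: Xochitl, Wendy, Jamal, Enzo (4). Aoife has no reports. So Uri's organization is 2 direct reports plus everyone under them: 5 + 1 = 6.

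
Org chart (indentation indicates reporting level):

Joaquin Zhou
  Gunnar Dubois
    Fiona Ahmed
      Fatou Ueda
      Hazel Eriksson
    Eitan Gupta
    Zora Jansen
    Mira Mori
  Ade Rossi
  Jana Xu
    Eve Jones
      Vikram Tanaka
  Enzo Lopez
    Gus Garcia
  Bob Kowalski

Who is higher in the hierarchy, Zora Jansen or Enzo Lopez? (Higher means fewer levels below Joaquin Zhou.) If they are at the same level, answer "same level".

Zora Jansen is 2 levels below Joaquin Zhou; Enzo Lopez is 1. Enzo Lopez is higher.

Enzo Lopez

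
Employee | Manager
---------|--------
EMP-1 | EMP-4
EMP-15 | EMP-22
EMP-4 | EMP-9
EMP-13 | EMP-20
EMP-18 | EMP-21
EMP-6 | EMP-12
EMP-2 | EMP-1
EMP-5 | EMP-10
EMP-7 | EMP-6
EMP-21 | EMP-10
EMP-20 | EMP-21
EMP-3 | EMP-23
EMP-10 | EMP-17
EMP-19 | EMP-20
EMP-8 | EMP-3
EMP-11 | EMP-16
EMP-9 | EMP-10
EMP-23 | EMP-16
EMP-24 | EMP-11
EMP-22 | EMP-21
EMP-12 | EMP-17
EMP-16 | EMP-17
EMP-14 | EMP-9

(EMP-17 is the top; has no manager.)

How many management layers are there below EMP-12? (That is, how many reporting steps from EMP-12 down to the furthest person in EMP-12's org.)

The longest chain under EMP-12 runs EMP-12 → EMP-6 → EMP-7, which is 2 levels below EMP-12.

2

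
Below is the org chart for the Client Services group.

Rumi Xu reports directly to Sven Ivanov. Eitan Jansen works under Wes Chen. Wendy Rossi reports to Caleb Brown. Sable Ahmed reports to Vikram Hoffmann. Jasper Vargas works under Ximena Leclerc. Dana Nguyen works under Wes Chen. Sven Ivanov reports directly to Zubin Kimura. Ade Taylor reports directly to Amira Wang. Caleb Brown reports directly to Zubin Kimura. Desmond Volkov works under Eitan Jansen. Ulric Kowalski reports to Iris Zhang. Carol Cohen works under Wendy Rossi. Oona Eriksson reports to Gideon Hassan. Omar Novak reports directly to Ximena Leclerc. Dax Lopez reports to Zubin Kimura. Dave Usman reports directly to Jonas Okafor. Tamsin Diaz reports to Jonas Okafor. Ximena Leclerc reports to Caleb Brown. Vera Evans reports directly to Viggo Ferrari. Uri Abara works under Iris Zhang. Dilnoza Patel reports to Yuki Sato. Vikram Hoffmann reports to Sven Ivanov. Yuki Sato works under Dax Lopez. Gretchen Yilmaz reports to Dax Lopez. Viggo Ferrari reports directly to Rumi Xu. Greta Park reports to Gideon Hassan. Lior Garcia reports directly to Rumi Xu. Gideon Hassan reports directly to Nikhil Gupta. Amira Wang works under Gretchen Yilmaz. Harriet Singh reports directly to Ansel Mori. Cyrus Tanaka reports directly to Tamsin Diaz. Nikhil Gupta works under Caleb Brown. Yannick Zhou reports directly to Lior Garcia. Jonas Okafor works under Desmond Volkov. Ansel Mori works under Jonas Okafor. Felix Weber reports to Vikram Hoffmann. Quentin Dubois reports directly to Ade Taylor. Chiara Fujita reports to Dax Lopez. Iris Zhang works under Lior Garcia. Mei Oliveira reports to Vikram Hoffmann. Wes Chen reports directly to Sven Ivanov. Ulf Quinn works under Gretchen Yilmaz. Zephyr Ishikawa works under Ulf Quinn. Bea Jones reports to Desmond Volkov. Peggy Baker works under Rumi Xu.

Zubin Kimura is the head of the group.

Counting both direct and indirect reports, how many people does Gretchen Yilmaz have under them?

5

Gretchen Yilmaz directly manages Ulf Quinn, Amira Wang. Under Ulf Quinn: Zephyr Ishikawa (1). Under Amira Wang: Ade Taylor, Quentin Dubois (2). So Gretchen Yilmaz's organization is 2 direct reports plus everyone under them: 2 + 3 = 5.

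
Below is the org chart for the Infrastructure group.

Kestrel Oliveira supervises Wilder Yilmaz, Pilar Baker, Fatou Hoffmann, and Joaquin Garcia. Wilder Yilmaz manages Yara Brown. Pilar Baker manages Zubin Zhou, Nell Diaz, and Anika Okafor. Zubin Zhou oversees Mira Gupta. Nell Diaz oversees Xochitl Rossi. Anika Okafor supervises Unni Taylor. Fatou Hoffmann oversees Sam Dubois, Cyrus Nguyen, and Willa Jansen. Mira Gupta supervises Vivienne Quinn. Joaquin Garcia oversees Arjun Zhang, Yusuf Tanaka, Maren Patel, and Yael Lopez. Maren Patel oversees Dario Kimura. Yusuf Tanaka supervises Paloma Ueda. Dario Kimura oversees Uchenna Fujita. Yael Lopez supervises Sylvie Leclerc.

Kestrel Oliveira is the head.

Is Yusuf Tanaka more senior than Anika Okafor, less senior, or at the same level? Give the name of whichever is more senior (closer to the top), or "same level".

Both Yusuf Tanaka and Anika Okafor are 2 levels below Kestrel Oliveira.

same level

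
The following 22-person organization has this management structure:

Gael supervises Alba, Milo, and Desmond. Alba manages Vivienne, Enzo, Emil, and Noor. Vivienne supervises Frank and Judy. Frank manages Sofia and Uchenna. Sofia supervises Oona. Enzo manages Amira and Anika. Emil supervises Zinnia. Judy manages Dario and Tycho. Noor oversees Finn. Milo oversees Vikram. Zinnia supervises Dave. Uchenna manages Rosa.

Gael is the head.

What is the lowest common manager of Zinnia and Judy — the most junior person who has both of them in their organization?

Zinnia's chain of managers is Emil, Alba, Gael. Judy's chain of managers is Vivienne, Alba, Gael. The first manager that appears in both chains is Alba.

Alba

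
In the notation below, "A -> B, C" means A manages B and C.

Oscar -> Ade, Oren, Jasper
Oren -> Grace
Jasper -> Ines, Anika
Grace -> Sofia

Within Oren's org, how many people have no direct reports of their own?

The only person in Oren's organization with no one reporting to them is Sofia. That is 1.

1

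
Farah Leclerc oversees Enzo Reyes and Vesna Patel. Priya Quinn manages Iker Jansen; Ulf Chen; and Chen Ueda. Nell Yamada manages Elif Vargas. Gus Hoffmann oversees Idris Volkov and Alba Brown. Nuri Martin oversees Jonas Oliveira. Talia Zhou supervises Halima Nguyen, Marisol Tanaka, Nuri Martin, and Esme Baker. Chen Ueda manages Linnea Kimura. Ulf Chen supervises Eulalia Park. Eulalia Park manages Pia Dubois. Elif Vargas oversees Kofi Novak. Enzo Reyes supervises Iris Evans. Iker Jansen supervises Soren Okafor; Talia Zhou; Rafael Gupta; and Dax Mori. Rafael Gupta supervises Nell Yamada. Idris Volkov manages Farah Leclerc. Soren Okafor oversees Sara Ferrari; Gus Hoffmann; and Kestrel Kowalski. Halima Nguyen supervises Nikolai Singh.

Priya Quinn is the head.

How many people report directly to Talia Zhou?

Talia Zhou directly manages Halima Nguyen, Marisol Tanaka, Nuri Martin, Esme Baker. That is 4 direct reports.

4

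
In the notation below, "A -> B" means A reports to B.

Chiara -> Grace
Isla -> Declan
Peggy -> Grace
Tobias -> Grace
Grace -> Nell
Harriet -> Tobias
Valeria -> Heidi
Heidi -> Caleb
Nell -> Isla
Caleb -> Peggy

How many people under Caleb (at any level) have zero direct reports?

The only person in Caleb's organization with no one reporting to them is Valeria. That is 1.

1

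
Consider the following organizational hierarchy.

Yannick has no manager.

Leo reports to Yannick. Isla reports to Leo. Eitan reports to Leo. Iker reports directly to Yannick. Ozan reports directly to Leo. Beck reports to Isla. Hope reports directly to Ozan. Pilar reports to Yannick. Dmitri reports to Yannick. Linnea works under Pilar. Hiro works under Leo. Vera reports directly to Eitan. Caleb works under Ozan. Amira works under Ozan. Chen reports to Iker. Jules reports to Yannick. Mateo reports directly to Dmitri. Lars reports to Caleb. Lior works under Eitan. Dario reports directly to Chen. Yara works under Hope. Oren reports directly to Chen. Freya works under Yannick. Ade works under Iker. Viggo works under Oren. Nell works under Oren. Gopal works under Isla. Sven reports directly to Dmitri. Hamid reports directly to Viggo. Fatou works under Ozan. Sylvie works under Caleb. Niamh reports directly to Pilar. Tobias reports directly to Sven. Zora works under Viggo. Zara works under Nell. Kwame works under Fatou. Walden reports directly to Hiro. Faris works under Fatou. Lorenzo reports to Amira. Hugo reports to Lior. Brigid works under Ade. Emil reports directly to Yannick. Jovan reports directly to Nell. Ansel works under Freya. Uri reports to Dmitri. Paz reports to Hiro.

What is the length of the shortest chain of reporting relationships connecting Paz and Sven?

5

Paz is 3 levels below Yannick, and Sven is 2 levels below Yannick (their lowest common manager). The shortest path runs up from Paz to Yannick and back down to Sven: 3 + 2 = 5 links.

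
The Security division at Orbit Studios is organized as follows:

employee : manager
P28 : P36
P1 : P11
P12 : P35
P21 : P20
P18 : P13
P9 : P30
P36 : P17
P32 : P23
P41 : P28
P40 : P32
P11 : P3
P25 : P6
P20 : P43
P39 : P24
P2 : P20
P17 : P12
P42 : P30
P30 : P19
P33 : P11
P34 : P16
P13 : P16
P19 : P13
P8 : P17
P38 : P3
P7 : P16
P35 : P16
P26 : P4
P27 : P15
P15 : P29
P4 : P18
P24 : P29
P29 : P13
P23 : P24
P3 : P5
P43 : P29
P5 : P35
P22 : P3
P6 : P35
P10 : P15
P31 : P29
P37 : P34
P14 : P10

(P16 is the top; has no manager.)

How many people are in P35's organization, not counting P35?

15

P35 directly manages P5, P12, P6. Under P5: P3, P38, P22, P11, P1, P33 (6). Under P12: P17, P8, P36, P28, P41 (5). Under P6: P25 (1). So P35's organization is 3 direct reports plus everyone under them: 7 + 6 + 2 = 15.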